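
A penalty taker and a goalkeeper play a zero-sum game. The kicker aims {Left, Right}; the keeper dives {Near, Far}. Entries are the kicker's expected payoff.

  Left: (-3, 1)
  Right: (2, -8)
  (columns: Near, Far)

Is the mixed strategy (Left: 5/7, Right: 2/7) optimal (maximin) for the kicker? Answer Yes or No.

Against Near this mix gives (5/7)·(-3) + (2/7)·2 = -11/7.
Against Far this mix gives (5/7)·1 + (2/7)·(-8) = -11/7.
All of the keeper's active replies (Near, Far) yield -11/7, and no column does worse for the kicker. The mix makes the keeper indifferent and guarantees -11/7, so it is optimal.

Yes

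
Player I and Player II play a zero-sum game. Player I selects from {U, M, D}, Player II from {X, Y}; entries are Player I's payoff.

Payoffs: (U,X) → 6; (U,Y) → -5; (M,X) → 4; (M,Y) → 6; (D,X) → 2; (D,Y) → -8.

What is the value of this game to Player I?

Row minima: U → -5, M → 4, D → -8; maximin = 4.
Column maxima: X → 6, Y → 6; minimax = 6.
4 ≠ 6, so there is no saddle point; optimal play is mixed.
D is strictly dominated by U, so Player I never plays it.
On the remaining 2×2 (U, M vs X, Y):
Let Player I play U with probability p. Expected payoff against X: 6p + 4(1−p) = 2p + 4; against Y: (-5)p + 6(1−p) = −11p + 6.
Setting these equal: 2p + 4 = −11p + 6 ⇒ 13p = 2 ⇒ p = 2/13, and the value is (2)·(2/13) + 4 = 56/13.
For Player II: with q = P(X), equating U's and M's payoffs gives 11q − 5 = −2q + 6 ⇒ q = 11/13.

56/13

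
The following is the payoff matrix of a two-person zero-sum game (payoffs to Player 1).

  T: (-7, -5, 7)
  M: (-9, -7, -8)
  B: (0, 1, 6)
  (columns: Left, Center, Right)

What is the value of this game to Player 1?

Row minima: T → -7, M → -9, B → 0; maximin = 0.
Column maxima: Left → 0, Center → 1, Right → 7; minimax = 0.
Since maximin = minimax = 0, there is a saddle point and the value is 0.

0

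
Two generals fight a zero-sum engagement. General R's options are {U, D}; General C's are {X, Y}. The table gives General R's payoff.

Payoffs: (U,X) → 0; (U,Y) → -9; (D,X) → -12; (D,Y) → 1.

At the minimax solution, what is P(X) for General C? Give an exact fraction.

5/11

Row minima: U → -9, D → -12; maximin = -9.
Column maxima: X → 0, Y → 1; minimax = 0.
-9 ≠ 0, so there is no saddle point; optimal play is mixed.
Let General R play U with probability p. Expected payoff against X: 0p + (-12)(1−p) = 12p − 12; against Y: (-9)p + 1(1−p) = −10p + 1.
Setting these equal: 12p − 12 = −10p + 1 ⇒ 22p = 13 ⇒ p = 13/22, and the value is (12)·(13/22) − 12 = -54/11.
For General C: with q = P(X), equating U's and D's payoffs gives 9q − 9 = −13q + 1 ⇒ q = 5/11.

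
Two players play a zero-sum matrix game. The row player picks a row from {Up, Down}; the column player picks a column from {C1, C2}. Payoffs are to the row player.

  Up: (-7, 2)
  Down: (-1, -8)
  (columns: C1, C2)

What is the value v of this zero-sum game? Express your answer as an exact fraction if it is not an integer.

Row minima: Up → -7, Down → -8; maximin = -7.
Column maxima: C1 → -1, C2 → 2; minimax = -1.
-7 ≠ -1, so there is no saddle point; optimal play is mixed.
Let the row player play Up with probability p. Expected payoff against C1: (-7)p + (-1)(1−p) = −6p − 1; against C2: 2p + (-8)(1−p) = 10p − 8.
Setting these equal: −6p − 1 = 10p − 8 ⇒ −16p = -7 ⇒ p = 7/16, and the value is (-6)·(7/16) − 1 = -29/8.
For the column player: with q = P(C1), equating Up's and Down's payoffs gives −9q + 2 = 7q − 8 ⇒ q = 5/8.

-29/8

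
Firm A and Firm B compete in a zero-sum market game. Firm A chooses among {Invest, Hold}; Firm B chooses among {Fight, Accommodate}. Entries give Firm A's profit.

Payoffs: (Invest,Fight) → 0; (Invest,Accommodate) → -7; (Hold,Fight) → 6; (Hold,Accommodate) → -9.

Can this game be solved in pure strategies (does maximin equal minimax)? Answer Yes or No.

Yes

Row minima: Invest → -7, Hold → -9; maximin = -7.
Column maxima: Fight → 6, Accommodate → -7; minimax = -7.
maximin = minimax = -7, so a saddle point exists.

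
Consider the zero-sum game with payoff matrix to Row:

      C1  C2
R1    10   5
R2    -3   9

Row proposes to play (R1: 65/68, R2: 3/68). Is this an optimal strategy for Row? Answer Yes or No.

Against C1 this mix gives (65/68)·10 + (3/68)·(-3) = 641/68.
Against C2 this mix gives (65/68)·5 + (3/68)·9 = 88/17.
Column will play C2, holding Row to 88/17. Shifting weight toward the row that does better against C2 would raise this floor (the equalizing mix achieves 105/17 against both C2 and C1), so the proposed strategy is not optimal.

No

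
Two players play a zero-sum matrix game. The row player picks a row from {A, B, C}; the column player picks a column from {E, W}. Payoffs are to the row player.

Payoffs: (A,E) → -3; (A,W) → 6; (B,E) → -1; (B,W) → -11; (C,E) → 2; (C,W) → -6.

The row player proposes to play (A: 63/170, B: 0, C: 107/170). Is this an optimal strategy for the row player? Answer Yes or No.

No

Against E this mix gives (63/170)·(-3) + (107/170)·2 = 5/34.
Against W this mix gives (63/170)·6 + (107/170)·(-6) = -132/85.
The column player will play W, holding the row player to -132/85. Shifting weight toward the row that does better against W would raise this floor (the equalizing mix achieves -6/17 against both W and E), so the proposed strategy is not optimal.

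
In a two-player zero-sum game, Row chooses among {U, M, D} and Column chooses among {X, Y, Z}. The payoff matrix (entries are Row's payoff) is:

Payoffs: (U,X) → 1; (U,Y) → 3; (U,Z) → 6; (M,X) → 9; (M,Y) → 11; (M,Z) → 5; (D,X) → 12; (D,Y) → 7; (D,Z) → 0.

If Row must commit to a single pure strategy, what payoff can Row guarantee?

5

Row minima: U → 1, M → 5, D → 0.
The best of these is 5.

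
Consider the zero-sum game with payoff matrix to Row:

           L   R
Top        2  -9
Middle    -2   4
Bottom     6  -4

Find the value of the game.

Row minima: Top → -9, Middle → -2, Bottom → -4; maximin = -2.
Column maxima: L → 6, R → 4; minimax = 4.
-2 ≠ 4, so there is no saddle point; optimal play is mixed.
Top is strictly dominated by Bottom, so Row never plays it.
On the remaining 2×2 (Middle, Bottom vs L, R):
Let Row play Middle with probability p. Expected payoff against L: (-2)p + 6(1−p) = −8p + 6; against R: 4p + (-4)(1−p) = 8p − 4.
Setting these equal: −8p + 6 = 8p − 4 ⇒ −16p = -10 ⇒ p = 5/8, and the value is (-8)·(5/8) + 6 = 1.
For Column: with q = P(L), equating Middle's and Bottom's payoffs gives −6q + 4 = 10q − 4 ⇒ q = 1/2.

1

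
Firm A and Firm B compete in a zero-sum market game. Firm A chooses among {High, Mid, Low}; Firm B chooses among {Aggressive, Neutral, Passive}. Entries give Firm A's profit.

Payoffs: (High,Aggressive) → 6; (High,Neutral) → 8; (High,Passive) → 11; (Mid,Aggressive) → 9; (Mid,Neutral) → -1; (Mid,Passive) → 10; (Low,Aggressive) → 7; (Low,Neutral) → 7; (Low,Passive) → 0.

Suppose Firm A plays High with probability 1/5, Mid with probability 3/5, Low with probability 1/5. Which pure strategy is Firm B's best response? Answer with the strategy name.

If Firm B plays Aggressive, Firm A's expected payoff is (1/5)·6 + (3/5)·9 + (1/5)·7 = 8.
If Firm B plays Neutral, Firm A's expected payoff is (1/5)·8 + (3/5)·(-1) + (1/5)·7 = 12/5.
If Firm B plays Passive, Firm A's expected payoff is (1/5)·11 + (3/5)·10 + (1/5)·0 = 41/5.
Firm B minimizes Firm A's payoff; the smallest is 12/5, so the best response is Neutral.

Neutral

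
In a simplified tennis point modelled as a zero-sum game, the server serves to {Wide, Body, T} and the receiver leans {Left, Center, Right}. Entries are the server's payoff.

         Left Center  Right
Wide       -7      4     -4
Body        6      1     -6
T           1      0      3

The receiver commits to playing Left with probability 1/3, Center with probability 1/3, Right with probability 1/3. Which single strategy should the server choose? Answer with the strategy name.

Expected payoff of Wide: (1/3)·(-7) + (1/3)·4 + (1/3)·(-4) = -7/3.
Expected payoff of Body: (1/3)·6 + (1/3)·1 + (1/3)·(-6) = 1/3.
Expected payoff of T: (1/3)·1 + (1/3)·0 + (1/3)·3 = 4/3.
The largest is 4/3, so the server's best response is T.

T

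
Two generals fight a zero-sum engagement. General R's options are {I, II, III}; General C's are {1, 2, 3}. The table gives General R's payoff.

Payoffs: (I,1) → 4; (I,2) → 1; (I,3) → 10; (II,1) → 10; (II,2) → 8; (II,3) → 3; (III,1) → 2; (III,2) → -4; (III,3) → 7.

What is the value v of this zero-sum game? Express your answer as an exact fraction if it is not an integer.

11/2

Row minima: I → 1, II → 3, III → -4; maximin = 3.
Column maxima: 1 → 10, 2 → 8, 3 → 10; minimax = 8.
3 ≠ 8, so there is no saddle point; optimal play is mixed.
III is strictly dominated by I, so General R never plays it.
1 is strictly dominated by 2 (it gives General R strictly more in every row), so General C never plays it.
On the remaining 2×2 (I, II vs 2, 3):
Let General R play I with probability p. Expected payoff against 2: 1p + 8(1−p) = −7p + 8; against 3: 10p + 3(1−p) = 7p + 3.
Setting these equal: −7p + 8 = 7p + 3 ⇒ −14p = -5 ⇒ p = 5/14, and the value is (-7)·(5/14) + 8 = 11/2.
For General C: with q = P(2), equating I's and II's payoffs gives −9q + 10 = 5q + 3 ⇒ q = 1/2.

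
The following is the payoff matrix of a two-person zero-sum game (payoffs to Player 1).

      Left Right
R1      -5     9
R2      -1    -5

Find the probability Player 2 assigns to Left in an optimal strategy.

Row minima: R1 → -5, R2 → -5; maximin = -5.
Column maxima: Left → -1, Right → 9; minimax = -1.
-5 ≠ -1, so there is no saddle point; optimal play is mixed.
Let Player 1 play R1 with probability p. Expected payoff against Left: (-5)p + (-1)(1−p) = −4p − 1; against Right: 9p + (-5)(1−p) = 14p − 5.
Setting these equal: −4p − 1 = 14p − 5 ⇒ −18p = -4 ⇒ p = 2/9, and the value is (-4)·(2/9) − 1 = -17/9.
For Player 2: with q = P(Left), equating R1's and R2's payoffs gives −14q + 9 = 4q − 5 ⇒ q = 7/9.

7/9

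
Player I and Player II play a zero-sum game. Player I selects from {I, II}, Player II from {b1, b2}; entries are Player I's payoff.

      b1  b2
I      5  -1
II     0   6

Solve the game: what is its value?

5/2

Row minima: I → -1, II → 0; maximin = 0.
Column maxima: b1 → 5, b2 → 6; minimax = 5.
0 ≠ 5, so there is no saddle point; optimal play is mixed.
Let Player I play I with probability p. Expected payoff against b1: 5p + 0(1−p) = 5p; against b2: (-1)p + 6(1−p) = −7p + 6.
Setting these equal: 5p = −7p + 6 ⇒ 12p = 6 ⇒ p = 1/2, and the value is (5)·(1/2) = 5/2.
For Player II: with q = P(b1), equating I's and II's payoffs gives 6q − 1 = −6q + 6 ⇒ q = 7/12.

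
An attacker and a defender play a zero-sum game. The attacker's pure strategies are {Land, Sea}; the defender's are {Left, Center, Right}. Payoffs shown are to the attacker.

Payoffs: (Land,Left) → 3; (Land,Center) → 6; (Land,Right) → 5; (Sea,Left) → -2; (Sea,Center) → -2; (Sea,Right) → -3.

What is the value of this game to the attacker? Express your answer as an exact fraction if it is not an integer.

3

Row minima: Land → 3, Sea → -3; maximin = 3.
Column maxima: Left → 3, Center → 6, Right → 5; minimax = 3.
Since maximin = minimax = 3, there is a saddle point and the value is 3.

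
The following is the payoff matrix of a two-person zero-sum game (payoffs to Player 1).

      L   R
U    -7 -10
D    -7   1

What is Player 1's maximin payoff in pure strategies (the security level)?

Row minima: U → -10, D → -7.
The best of these is -7.

-7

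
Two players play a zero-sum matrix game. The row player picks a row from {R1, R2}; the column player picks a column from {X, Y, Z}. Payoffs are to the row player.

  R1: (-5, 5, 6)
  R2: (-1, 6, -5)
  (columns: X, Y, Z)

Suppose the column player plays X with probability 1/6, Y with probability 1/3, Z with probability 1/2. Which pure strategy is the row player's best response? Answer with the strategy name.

Expected payoff of R1: (1/6)·(-5) + (1/3)·5 + (1/2)·6 = 23/6.
Expected payoff of R2: (1/6)·(-1) + (1/3)·6 + (1/2)·(-5) = -2/3.
The largest is 23/6, so the row player's best response is R1.

R1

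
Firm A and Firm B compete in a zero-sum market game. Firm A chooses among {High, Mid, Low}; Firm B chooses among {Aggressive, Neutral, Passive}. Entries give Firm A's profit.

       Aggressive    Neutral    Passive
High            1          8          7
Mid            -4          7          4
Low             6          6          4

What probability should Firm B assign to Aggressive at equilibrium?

3/8

Row minima: High → 1, Mid → -4, Low → 4; maximin = 4.
Column maxima: Aggressive → 6, Neutral → 8, Passive → 7; minimax = 6.
4 ≠ 6, so there is no saddle point; optimal play is mixed.
Mid is strictly dominated by High, so Firm A never plays it.
Neutral is strictly dominated by Passive (it gives Firm A strictly more in every row), so Firm B never plays it.
On the remaining 2×2 (High, Low vs Aggressive, Passive):
Let Firm A play High with probability p. Expected payoff against Aggressive: 1p + 6(1−p) = −5p + 6; against Passive: 7p + 4(1−p) = 3p + 4.
Setting these equal: −5p + 6 = 3p + 4 ⇒ −8p = -2 ⇒ p = 1/4, and the value is (-5)·(1/4) + 6 = 19/4.
For Firm B: with q = P(Aggressive), equating High's and Low's payoffs gives −6q + 7 = 2q + 4 ⇒ q = 3/8.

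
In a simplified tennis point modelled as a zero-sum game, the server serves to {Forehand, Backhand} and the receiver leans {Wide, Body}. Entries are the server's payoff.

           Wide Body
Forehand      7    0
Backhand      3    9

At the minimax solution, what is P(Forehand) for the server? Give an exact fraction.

6/13

Row minima: Forehand → 0, Backhand → 3; maximin = 3.
Column maxima: Wide → 7, Body → 9; minimax = 7.
3 ≠ 7, so there is no saddle point; optimal play is mixed.
Let the server play Forehand with probability p. Expected payoff against Wide: 7p + 3(1−p) = 4p + 3; against Body: 0p + 9(1−p) = −9p + 9.
Setting these equal: 4p + 3 = −9p + 9 ⇒ 13p = 6 ⇒ p = 6/13, and the value is (4)·(6/13) + 3 = 63/13.
For the receiver: with q = P(Wide), equating Forehand's and Backhand's payoffs gives 7q = −6q + 9 ⇒ q = 9/13.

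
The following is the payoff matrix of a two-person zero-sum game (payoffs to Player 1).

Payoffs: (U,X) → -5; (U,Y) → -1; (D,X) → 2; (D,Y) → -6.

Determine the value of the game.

-8/3

Row minima: U → -5, D → -6; maximin = -5.
Column maxima: X → 2, Y → -1; minimax = -1.
-5 ≠ -1, so there is no saddle point; optimal play is mixed.
Let Player 1 play U with probability p. Expected payoff against X: (-5)p + 2(1−p) = −7p + 2; against Y: (-1)p + (-6)(1−p) = 5p − 6.
Setting these equal: −7p + 2 = 5p − 6 ⇒ −12p = -8 ⇒ p = 2/3, and the value is (-7)·(2/3) + 2 = -8/3.
For Player 2: with q = P(X), equating U's and D's payoffs gives −4q − 1 = 8q − 6 ⇒ q = 5/12.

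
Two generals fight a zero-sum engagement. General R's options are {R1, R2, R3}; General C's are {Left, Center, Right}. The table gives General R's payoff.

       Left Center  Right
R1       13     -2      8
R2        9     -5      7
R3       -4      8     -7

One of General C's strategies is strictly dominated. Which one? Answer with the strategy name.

Left

Right holds General R's payoff strictly below Left in every row: 8 < 13, 7 < 9, -7 < -4.
So Left is strictly dominated for General C.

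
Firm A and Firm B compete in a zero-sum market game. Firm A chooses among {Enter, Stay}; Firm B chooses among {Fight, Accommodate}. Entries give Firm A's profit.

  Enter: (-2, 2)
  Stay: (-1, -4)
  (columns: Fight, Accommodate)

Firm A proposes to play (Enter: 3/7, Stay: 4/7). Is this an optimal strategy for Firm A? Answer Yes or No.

Yes

Against Fight this mix gives (3/7)·(-2) + (4/7)·(-1) = -10/7.
Against Accommodate this mix gives (3/7)·2 + (4/7)·(-4) = -10/7.
All of Firm B's active replies (Fight, Accommodate) yield -10/7, and no column does worse for Firm A. The mix makes Firm B indifferent and guarantees -10/7, so it is optimal.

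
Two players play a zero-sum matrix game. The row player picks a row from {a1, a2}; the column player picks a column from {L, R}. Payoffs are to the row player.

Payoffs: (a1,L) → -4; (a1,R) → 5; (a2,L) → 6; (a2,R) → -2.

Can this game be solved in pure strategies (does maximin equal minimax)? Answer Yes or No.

No

Row minima: a1 → -4, a2 → -2; maximin = -2.
Column maxima: L → 6, R → 5; minimax = 5.
-2 ≠ 5, so no pure-strategy equilibrium exists.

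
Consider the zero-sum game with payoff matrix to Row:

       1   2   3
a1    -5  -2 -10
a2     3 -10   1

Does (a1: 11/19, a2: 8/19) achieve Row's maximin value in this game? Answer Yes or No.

Against 1 this mix gives (11/19)·(-5) + (8/19)·3 = -31/19.
Against 2 this mix gives (11/19)·(-2) + (8/19)·(-10) = -102/19.
Against 3 this mix gives (11/19)·(-10) + (8/19)·1 = -102/19.
All of Column's active replies (2, 3) yield -102/19, and no column does worse for Row. The mix makes Column indifferent and guarantees -102/19, so it is optimal.

Yes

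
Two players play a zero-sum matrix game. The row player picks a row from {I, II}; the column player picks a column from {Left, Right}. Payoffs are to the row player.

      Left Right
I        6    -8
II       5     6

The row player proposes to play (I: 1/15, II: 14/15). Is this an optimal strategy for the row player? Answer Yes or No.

Yes

Against Left this mix gives (1/15)·6 + (14/15)·5 = 76/15.
Against Right this mix gives (1/15)·(-8) + (14/15)·6 = 76/15.
All of the column player's active replies (Left, Right) yield 76/15, and no column does worse for the row player. The mix makes the column player indifferent and guarantees 76/15, so it is optimal.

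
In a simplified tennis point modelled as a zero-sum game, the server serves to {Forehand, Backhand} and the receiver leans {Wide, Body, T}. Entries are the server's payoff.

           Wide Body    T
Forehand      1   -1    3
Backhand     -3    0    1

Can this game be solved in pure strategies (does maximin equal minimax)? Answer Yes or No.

Row minima: Forehand → -1, Backhand → -3; maximin = -1.
Column maxima: Wide → 1, Body → 0, T → 3; minimax = 0.
-1 ≠ 0, so no pure-strategy equilibrium exists.

No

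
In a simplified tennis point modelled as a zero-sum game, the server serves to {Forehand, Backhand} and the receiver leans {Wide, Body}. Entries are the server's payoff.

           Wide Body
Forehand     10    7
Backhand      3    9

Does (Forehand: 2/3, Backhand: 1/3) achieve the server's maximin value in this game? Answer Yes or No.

Against Wide this mix gives (2/3)·10 + (1/3)·3 = 23/3.
Against Body this mix gives (2/3)·7 + (1/3)·9 = 23/3.
All of the receiver's active replies (Wide, Body) yield 23/3, and no column does worse for the server. The mix makes the receiver indifferent and guarantees 23/3, so it is optimal.

Yes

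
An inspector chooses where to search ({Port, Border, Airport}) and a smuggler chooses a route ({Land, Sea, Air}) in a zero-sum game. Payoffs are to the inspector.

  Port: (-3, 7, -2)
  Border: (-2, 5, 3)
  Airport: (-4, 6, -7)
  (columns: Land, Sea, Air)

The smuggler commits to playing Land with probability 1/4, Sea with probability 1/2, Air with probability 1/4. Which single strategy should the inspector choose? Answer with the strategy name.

Expected payoff of Port: (1/4)·(-3) + (1/2)·7 + (1/4)·(-2) = 9/4.
Expected payoff of Border: (1/4)·(-2) + (1/2)·5 + (1/4)·3 = 11/4.
Expected payoff of Airport: (1/4)·(-4) + (1/2)·6 + (1/4)·(-7) = 1/4.
The largest is 11/4, so the inspector's best response is Border.

Border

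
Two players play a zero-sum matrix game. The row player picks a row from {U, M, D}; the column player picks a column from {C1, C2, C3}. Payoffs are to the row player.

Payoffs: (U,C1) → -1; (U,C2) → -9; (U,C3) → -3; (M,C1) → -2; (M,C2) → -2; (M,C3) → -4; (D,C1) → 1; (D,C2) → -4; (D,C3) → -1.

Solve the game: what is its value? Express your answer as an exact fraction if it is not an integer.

-14/5

Row minima: U → -9, M → -4, D → -4; maximin = -4.
Column maxima: C1 → 1, C2 → -2, C3 → -1; minimax = -2.
-4 ≠ -2, so there is no saddle point; optimal play is mixed.
U is strictly dominated by D, so the row player never plays it.
C1 is strictly dominated by C3 (it gives the row player strictly more in every row), so the column player never plays it.
On the remaining 2×2 (M, D vs C2, C3):
Let the row player play M with probability p. Expected payoff against C2: (-2)p + (-4)(1−p) = 2p − 4; against C3: (-4)p + (-1)(1−p) = −3p − 1.
Setting these equal: 2p − 4 = −3p − 1 ⇒ 5p = 3 ⇒ p = 3/5, and the value is (2)·(3/5) − 4 = -14/5.
For the column player: with q = P(C2), equating M's and D's payoffs gives 2q − 4 = −3q − 1 ⇒ q = 3/5.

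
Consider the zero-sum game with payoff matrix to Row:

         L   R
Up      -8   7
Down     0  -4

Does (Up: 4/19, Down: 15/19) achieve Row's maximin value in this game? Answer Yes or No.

Yes

Against L this mix gives (4/19)·(-8) + (15/19)·0 = -32/19.
Against R this mix gives (4/19)·7 + (15/19)·(-4) = -32/19.
All of Column's active replies (L, R) yield -32/19, and no column does worse for Row. The mix makes Column indifferent and guarantees -32/19, so it is optimal.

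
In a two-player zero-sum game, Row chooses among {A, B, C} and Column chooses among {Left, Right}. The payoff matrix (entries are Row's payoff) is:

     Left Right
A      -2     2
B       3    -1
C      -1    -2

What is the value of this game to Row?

Row minima: A → -2, B → -1, C → -2; maximin = -1.
Column maxima: Left → 3, Right → 2; minimax = 2.
-1 ≠ 2, so there is no saddle point; optimal play is mixed.
C is strictly dominated by B, so Row never plays it.
On the remaining 2×2 (A, B vs Left, Right):
Let Row play A with probability p. Expected payoff against Left: (-2)p + 3(1−p) = −5p + 3; against Right: 2p + (-1)(1−p) = 3p − 1.
Setting these equal: −5p + 3 = 3p − 1 ⇒ −8p = -4 ⇒ p = 1/2, and the value is (-5)·(1/2) + 3 = 1/2.
For Column: with q = P(Left), equating A's and B's payoffs gives −4q + 2 = 4q − 1 ⇒ q = 3/8.

1/2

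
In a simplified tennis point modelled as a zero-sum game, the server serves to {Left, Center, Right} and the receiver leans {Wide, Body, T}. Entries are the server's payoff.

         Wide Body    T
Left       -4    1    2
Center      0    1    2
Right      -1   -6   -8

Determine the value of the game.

Row minima: Left → -4, Center → 0, Right → -8; maximin = 0.
Column maxima: Wide → 0, Body → 1, T → 2; minimax = 0.
Since maximin = minimax = 0, there is a saddle point and the value is 0.

0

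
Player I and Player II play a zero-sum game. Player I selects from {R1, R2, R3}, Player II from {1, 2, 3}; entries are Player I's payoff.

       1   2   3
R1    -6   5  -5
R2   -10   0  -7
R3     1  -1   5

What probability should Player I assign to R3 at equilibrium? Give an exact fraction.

11/13

Row minima: R1 → -6, R2 → -10, R3 → -1; maximin = -1.
Column maxima: 1 → 1, 2 → 5, 3 → 5; minimax = 1.
-1 ≠ 1, so there is no saddle point; optimal play is mixed.
R2 is strictly dominated by R1, so Player I never plays it.
3 is strictly dominated by 1 (it gives Player I strictly more in every row), so Player II never plays it.
On the remaining 2×2 (R1, R3 vs 1, 2):
Let Player I play R1 with probability p. Expected payoff against 1: (-6)p + 1(1−p) = −7p + 1; against 2: 5p + (-1)(1−p) = 6p − 1.
Setting these equal: −7p + 1 = 6p − 1 ⇒ −13p = -2 ⇒ p = 2/13, and the value is (-7)·(2/13) + 1 = -1/13.
For Player II: with q = P(1), equating R1's and R3's payoffs gives −11q + 5 = 2q − 1 ⇒ q = 6/13.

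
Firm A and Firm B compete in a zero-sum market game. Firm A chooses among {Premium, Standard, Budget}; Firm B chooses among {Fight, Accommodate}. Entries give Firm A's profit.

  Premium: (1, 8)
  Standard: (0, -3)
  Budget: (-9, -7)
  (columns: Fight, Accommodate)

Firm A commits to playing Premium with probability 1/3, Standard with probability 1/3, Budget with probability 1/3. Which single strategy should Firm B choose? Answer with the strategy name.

If Firm B plays Fight, Firm A's expected payoff is (1/3)·1 + (1/3)·0 + (1/3)·(-9) = -8/3.
If Firm B plays Accommodate, Firm A's expected payoff is (1/3)·8 + (1/3)·(-3) + (1/3)·(-7) = -2/3.
Firm B minimizes Firm A's payoff; the smallest is -8/3, so the best response is Fight.

Fight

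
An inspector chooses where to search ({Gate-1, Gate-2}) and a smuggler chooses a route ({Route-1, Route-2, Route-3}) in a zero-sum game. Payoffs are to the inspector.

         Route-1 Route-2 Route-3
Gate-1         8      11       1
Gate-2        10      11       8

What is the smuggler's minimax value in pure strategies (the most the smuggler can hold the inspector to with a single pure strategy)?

8

Column maxima: Route-1 → 10, Route-2 → 11, Route-3 → 8.
The smallest of these is 8.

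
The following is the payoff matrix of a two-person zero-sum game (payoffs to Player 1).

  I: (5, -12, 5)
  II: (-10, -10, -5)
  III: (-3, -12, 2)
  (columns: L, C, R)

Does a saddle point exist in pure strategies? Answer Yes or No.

Row minima: I → -12, II → -10, III → -12; maximin = -10.
Column maxima: L → 5, C → -10, R → 5; minimax = -10.
maximin = minimax = -10, so a saddle point exists.

Yes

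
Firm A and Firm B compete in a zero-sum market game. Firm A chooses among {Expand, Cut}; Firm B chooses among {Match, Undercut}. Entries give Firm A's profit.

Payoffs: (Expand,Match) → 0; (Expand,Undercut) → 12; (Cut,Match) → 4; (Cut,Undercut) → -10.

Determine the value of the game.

24/13

Row minima: Expand → 0, Cut → -10; maximin = 0.
Column maxima: Match → 4, Undercut → 12; minimax = 4.
0 ≠ 4, so there is no saddle point; optimal play is mixed.
Let Firm A play Expand with probability p. Expected payoff against Match: 0p + 4(1−p) = −4p + 4; against Undercut: 12p + (-10)(1−p) = 22p − 10.
Setting these equal: −4p + 4 = 22p − 10 ⇒ −26p = -14 ⇒ p = 7/13, and the value is (-4)·(7/13) + 4 = 24/13.
For Firm B: with q = P(Match), equating Expand's and Cut's payoffs gives −12q + 12 = 14q − 10 ⇒ q = 11/13.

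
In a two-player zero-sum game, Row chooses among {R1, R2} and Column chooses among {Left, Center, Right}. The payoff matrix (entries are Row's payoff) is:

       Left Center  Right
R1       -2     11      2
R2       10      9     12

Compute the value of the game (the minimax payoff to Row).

Row minima: R1 → -2, R2 → 9; maximin = 9.
Column maxima: Left → 10, Center → 11, Right → 12; minimax = 10.
9 ≠ 10, so there is no saddle point; optimal play is mixed.
Right is strictly dominated by Left (it gives Row strictly more in every row), so Column never plays it.
On the remaining 2×2 (R1, R2 vs Left, Center):
Let Row play R1 with probability p. Expected payoff against Left: (-2)p + 10(1−p) = −12p + 10; against Center: 11p + 9(1−p) = 2p + 9.
Setting these equal: −12p + 10 = 2p + 9 ⇒ −14p = -1 ⇒ p = 1/14, and the value is (-12)·(1/14) + 10 = 64/7.
For Column: with q = P(Left), equating R1's and R2's payoffs gives −13q + 11 = q + 9 ⇒ q = 1/7.

64/7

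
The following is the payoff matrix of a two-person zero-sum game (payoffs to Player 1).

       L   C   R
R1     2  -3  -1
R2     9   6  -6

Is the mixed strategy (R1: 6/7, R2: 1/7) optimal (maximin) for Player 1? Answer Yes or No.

Yes

Against L this mix gives (6/7)·2 + (1/7)·9 = 3.
Against C this mix gives (6/7)·(-3) + (1/7)·6 = -12/7.
Against R this mix gives (6/7)·(-1) + (1/7)·(-6) = -12/7.
All of Player 2's active replies (C, R) yield -12/7, and no column does worse for Player 1. The mix makes Player 2 indifferent and guarantees -12/7, so it is optimal.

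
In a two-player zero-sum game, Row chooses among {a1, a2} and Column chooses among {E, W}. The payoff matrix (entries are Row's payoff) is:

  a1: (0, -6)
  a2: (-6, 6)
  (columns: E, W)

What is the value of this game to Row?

-2

Row minima: a1 → -6, a2 → -6; maximin = -6.
Column maxima: E → 0, W → 6; minimax = 0.
-6 ≠ 0, so there is no saddle point; optimal play is mixed.
Let Row play a1 with probability p. Expected payoff against E: 0p + (-6)(1−p) = 6p − 6; against W: (-6)p + 6(1−p) = −12p + 6.
Setting these equal: 6p − 6 = −12p + 6 ⇒ 18p = 12 ⇒ p = 2/3, and the value is (6)·(2/3) − 6 = -2.
For Column: with q = P(E), equating a1's and a2's payoffs gives 6q − 6 = −12q + 6 ⇒ q = 2/3.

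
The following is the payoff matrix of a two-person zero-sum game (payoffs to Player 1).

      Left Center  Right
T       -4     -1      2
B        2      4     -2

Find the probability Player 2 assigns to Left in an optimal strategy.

2/5

Row minima: T → -4, B → -2; maximin = -2.
Column maxima: Left → 2, Center → 4, Right → 2; minimax = 2.
-2 ≠ 2, so there is no saddle point; optimal play is mixed.
Center is strictly dominated by Left (it gives Player 1 strictly more in every row), so Player 2 never plays it.
On the remaining 2×2 (T, B vs Left, Right):
Let Player 1 play T with probability p. Expected payoff against Left: (-4)p + 2(1−p) = −6p + 2; against Right: 2p + (-2)(1−p) = 4p − 2.
Setting these equal: −6p + 2 = 4p − 2 ⇒ −10p = -4 ⇒ p = 2/5, and the value is (-6)·(2/5) + 2 = -2/5.
For Player 2: with q = P(Left), equating T's and B's payoffs gives −6q + 2 = 4q − 2 ⇒ q = 2/5.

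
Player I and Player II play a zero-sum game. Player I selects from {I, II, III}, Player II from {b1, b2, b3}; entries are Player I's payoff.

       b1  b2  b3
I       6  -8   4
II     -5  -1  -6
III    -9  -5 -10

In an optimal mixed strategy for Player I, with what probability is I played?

5/17

Row minima: I → -8, II → -6, III → -10; maximin = -6.
Column maxima: b1 → 6, b2 → -1, b3 → 4; minimax = -1.
-6 ≠ -1, so there is no saddle point; optimal play is mixed.
III is strictly dominated by II, so Player I never plays it.
b1 is strictly dominated by b3 (it gives Player I strictly more in every row), so Player II never plays it.
On the remaining 2×2 (I, II vs b2, b3):
Let Player I play I with probability p. Expected payoff against b2: (-8)p + (-1)(1−p) = −7p − 1; against b3: 4p + (-6)(1−p) = 10p − 6.
Setting these equal: −7p − 1 = 10p − 6 ⇒ −17p = -5 ⇒ p = 5/17, and the value is (-7)·(5/17) − 1 = -52/17.
For Player II: with q = P(b2), equating I's and II's payoffs gives −12q + 4 = 5q − 6 ⇒ q = 10/17.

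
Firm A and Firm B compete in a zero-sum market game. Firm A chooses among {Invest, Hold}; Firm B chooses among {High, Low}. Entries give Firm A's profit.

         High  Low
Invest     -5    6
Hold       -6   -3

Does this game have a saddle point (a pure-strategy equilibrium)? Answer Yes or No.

Yes

Row minima: Invest → -5, Hold → -6; maximin = -5.
Column maxima: High → -5, Low → 6; minimax = -5.
maximin = minimax = -5, so a saddle point exists.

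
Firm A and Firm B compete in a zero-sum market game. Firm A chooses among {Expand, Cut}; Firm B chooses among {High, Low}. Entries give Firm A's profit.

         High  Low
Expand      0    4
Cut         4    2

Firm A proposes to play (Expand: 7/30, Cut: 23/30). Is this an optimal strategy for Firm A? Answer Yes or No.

No

Against High this mix gives (7/30)·0 + (23/30)·4 = 46/15.
Against Low this mix gives (7/30)·4 + (23/30)·2 = 37/15.
Firm B will play Low, holding Firm A to 37/15. Shifting weight toward the row that does better against Low would raise this floor (the equalizing mix achieves 8/3 against both Low and High), so the proposed strategy is not optimal.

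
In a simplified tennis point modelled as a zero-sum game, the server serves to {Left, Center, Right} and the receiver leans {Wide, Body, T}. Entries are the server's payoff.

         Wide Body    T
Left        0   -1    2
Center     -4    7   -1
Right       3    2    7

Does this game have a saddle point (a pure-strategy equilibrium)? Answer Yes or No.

No

Row minima: Left → -1, Center → -4, Right → 2; maximin = 2.
Column maxima: Wide → 3, Body → 7, T → 7; minimax = 3.
2 ≠ 3, so no pure-strategy equilibrium exists.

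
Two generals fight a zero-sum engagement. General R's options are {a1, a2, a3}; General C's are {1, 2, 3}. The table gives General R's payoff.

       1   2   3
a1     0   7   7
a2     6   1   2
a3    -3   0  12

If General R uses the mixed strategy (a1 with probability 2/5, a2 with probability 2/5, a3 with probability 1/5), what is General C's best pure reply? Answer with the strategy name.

1

If General C plays 1, General R's expected payoff is (2/5)·0 + (2/5)·6 + (1/5)·(-3) = 9/5.
If General C plays 2, General R's expected payoff is (2/5)·7 + (2/5)·1 + (1/5)·0 = 16/5.
If General C plays 3, General R's expected payoff is (2/5)·7 + (2/5)·2 + (1/5)·12 = 6.
General C minimizes General R's payoff; the smallest is 9/5, so the best response is 1.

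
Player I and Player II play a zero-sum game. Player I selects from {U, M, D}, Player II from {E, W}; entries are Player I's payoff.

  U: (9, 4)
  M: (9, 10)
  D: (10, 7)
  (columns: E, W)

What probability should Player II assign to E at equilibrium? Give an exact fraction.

Row minima: U → 4, M → 9, D → 7; maximin = 9.
Column maxima: E → 10, W → 10; minimax = 10.
9 ≠ 10, so there is no saddle point; optimal play is mixed.
U is strictly dominated by D, so Player I never plays it.
On the remaining 2×2 (M, D vs E, W):
Let Player I play M with probability p. Expected payoff against E: 9p + 10(1−p) = −p + 10; against W: 10p + 7(1−p) = 3p + 7.
Setting these equal: −p + 10 = 3p + 7 ⇒ −4p = -3 ⇒ p = 3/4, and the value is (-1)·(3/4) + 10 = 37/4.
For Player II: with q = P(E), equating M's and D's payoffs gives −q + 10 = 3q + 7 ⇒ q = 3/4.

3/4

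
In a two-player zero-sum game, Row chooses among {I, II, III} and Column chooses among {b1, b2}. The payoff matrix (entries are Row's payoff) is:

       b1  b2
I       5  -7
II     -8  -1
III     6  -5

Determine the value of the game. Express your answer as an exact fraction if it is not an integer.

Row minima: I → -7, II → -8, III → -5; maximin = -5.
Column maxima: b1 → 6, b2 → -1; minimax = -1.
-5 ≠ -1, so there is no saddle point; optimal play is mixed.
I is strictly dominated by III, so Row never plays it.
On the remaining 2×2 (II, III vs b1, b2):
Let Row play II with probability p. Expected payoff against b1: (-8)p + 6(1−p) = −14p + 6; against b2: (-1)p + (-5)(1−p) = 4p − 5.
Setting these equal: −14p + 6 = 4p − 5 ⇒ −18p = -11 ⇒ p = 11/18, and the value is (-14)·(11/18) + 6 = -23/9.
For Column: with q = P(b1), equating II's and III's payoffs gives −7q − 1 = 11q − 5 ⇒ q = 2/9.

-23/9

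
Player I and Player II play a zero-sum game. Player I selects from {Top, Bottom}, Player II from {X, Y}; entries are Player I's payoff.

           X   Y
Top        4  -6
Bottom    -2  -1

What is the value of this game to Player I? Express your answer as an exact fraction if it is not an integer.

-16/11

Row minima: Top → -6, Bottom → -2; maximin = -2.
Column maxima: X → 4, Y → -1; minimax = -1.
-2 ≠ -1, so there is no saddle point; optimal play is mixed.
Let Player I play Top with probability p. Expected payoff against X: 4p + (-2)(1−p) = 6p − 2; against Y: (-6)p + (-1)(1−p) = −5p − 1.
Setting these equal: 6p − 2 = −5p − 1 ⇒ 11p = 1 ⇒ p = 1/11, and the value is (6)·(1/11) − 2 = -16/11.
For Player II: with q = P(X), equating Top's and Bottom's payoffs gives 10q − 6 = −q − 1 ⇒ q = 5/11.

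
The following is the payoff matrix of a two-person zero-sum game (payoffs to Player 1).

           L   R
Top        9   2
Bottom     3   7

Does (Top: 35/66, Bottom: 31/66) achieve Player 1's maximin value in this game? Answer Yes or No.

Against L this mix gives (35/66)·9 + (31/66)·3 = 68/11.
Against R this mix gives (35/66)·2 + (31/66)·7 = 287/66.
Player 2 will play R, holding Player 1 to 287/66. Shifting weight toward the row that does better against R would raise this floor (the equalizing mix achieves 57/11 against both R and L), so the proposed strategy is not optimal.

No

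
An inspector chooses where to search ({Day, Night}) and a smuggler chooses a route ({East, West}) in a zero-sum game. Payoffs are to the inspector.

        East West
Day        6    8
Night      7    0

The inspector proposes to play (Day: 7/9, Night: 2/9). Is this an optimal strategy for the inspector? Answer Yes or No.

Against East this mix gives (7/9)·6 + (2/9)·7 = 56/9.
Against West this mix gives (7/9)·8 + (2/9)·0 = 56/9.
All of the smuggler's active replies (East, West) yield 56/9, and no column does worse for the inspector. The mix makes the smuggler indifferent and guarantees 56/9, so it is optimal.

Yes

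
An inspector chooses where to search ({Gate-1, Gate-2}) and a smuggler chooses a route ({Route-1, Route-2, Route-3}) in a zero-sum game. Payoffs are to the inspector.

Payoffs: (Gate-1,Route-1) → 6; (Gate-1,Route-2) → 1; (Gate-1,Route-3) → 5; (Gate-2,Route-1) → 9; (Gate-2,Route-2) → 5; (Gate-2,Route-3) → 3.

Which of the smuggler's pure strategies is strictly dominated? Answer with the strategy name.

Route-2 holds the inspector's payoff strictly below Route-1 in every row: 1 < 6, 5 < 9.
So Route-1 is strictly dominated for the smuggler.

Route-1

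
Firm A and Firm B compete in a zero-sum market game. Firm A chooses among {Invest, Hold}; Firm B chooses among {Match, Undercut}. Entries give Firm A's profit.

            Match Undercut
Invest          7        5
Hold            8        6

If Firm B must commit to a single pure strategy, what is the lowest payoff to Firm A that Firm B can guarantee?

Column maxima: Match → 8, Undercut → 6.
The smallest of these is 6.

6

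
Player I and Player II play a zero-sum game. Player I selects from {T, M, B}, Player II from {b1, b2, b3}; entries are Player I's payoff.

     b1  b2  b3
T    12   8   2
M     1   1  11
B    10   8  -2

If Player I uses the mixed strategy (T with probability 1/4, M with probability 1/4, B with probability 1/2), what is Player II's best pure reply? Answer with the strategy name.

b3

If Player II plays b1, Player I's expected payoff is (1/4)·12 + (1/4)·1 + (1/2)·10 = 33/4.
If Player II plays b2, Player I's expected payoff is (1/4)·8 + (1/4)·1 + (1/2)·8 = 25/4.
If Player II plays b3, Player I's expected payoff is (1/4)·2 + (1/4)·11 + (1/2)·(-2) = 9/4.
Player II minimizes Player I's payoff; the smallest is 9/4, so the best response is b3.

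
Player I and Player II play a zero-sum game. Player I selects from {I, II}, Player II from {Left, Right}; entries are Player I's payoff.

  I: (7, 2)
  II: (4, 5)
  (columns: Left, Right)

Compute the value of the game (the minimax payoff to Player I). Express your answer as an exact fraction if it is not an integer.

Row minima: I → 2, II → 4; maximin = 4.
Column maxima: Left → 7, Right → 5; minimax = 5.
4 ≠ 5, so there is no saddle point; optimal play is mixed.
Let Player I play I with probability p. Expected payoff against Left: 7p + 4(1−p) = 3p + 4; against Right: 2p + 5(1−p) = −3p + 5.
Setting these equal: 3p + 4 = −3p + 5 ⇒ 6p = 1 ⇒ p = 1/6, and the value is (3)·(1/6) + 4 = 9/2.
For Player II: with q = P(Left), equating I's and II's payoffs gives 5q + 2 = −q + 5 ⇒ q = 1/2.

9/2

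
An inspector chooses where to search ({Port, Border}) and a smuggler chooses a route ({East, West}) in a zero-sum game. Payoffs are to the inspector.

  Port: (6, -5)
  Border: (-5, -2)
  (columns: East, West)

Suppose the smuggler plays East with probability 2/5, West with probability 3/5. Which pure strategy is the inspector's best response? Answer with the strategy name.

Expected payoff of Port: (2/5)·6 + (3/5)·(-5) = -3/5.
Expected payoff of Border: (2/5)·(-5) + (3/5)·(-2) = -16/5.
The largest is -3/5, so the inspector's best response is Port.

Port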